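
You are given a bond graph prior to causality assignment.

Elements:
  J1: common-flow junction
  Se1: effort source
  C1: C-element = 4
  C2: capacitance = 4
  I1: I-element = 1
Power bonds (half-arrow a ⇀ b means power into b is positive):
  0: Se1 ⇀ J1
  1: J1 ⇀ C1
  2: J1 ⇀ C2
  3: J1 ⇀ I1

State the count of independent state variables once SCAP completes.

3  (C1, C2, I1 all integral)

bond 0 →J1  (source Se1 imposes e)
bond 1 →J1  (C1: C, integral causality)
bond 2 →J1  (C2: C, integral causality)
bond 3 →I1  (J1 needs exactly one f-in)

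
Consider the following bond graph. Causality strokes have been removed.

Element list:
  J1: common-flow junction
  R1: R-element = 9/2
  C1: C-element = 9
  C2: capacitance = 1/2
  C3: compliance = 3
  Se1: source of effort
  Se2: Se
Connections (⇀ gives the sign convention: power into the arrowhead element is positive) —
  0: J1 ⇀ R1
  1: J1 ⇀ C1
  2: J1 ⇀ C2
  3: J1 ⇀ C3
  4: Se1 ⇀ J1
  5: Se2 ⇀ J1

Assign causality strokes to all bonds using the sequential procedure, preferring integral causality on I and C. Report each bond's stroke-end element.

b4 →J1  (source Se1 imposes e)
b5 →J1  (Se2 (Se) sets effort on bond)
b1 →J1  (C1: C, integral causality)
b2 →J1  (C2: C, integral causality)
b3 →J1  (prefer integral on C3)
b0 →R1  (J1 needs exactly one f-in)

#0 |R1
#1 |J1
#2 |J1
#3 |J1
#4 |J1
#5 |J1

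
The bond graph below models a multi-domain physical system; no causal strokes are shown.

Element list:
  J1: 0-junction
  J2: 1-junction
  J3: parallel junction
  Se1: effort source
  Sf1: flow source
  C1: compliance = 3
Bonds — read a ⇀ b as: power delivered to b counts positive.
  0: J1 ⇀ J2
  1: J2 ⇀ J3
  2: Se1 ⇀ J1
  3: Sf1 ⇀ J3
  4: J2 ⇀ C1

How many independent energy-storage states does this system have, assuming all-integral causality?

#2 stroke→J1  (source Se1 imposes e)
#3 stroke→Sf1  (Sf1 (Sf) sets flow on bond)
#0 stroke→J2  (common-e at J1 fixed by 2)
#1 stroke→J3  (J3: last free bond brings effort in)
#4 stroke→J2  (J2: bond 1 brought flow, rest push out)

1  (C1 all integral)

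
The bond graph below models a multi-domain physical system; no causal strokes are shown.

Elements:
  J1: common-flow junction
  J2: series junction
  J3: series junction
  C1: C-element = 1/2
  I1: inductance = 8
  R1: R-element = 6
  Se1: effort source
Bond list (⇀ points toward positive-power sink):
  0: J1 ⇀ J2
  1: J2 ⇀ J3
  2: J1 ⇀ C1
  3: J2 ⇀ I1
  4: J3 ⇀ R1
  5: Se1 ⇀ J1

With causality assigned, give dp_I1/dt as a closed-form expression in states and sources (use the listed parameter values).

dp_I1/dt = E_Se1 - 3*p_I1/4 - 2*q_C1

bond 5 →J1  (source Se1 imposes e)
bond 2 →J1  (C1: C, integral causality)
bond 0 →J2  (closing 1-jn rule on J1)
bond 3 →I1  (I1: I, integral causality)
bond 1 →J2  (1-jn J2 has f-setter on 3)
bond 4 →J3  (common-f at J3 fixed by 1)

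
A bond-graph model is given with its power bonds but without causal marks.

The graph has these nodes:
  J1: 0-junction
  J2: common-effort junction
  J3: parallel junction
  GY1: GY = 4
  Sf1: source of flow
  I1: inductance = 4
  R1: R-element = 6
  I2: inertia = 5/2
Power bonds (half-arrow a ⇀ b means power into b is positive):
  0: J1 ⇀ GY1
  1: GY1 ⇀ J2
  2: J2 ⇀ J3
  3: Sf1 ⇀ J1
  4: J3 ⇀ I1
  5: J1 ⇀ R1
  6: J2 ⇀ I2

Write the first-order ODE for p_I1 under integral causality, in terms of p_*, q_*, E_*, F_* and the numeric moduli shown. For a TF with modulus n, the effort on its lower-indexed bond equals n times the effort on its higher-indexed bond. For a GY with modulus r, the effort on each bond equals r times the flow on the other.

b3 |Sf1  (source Sf1 imposes f)
b4 |I1  (I1 integral (f out))
b2 |J3  (J3: last free bond brings effort in)
b6 |I2  (I2 integral (f out))
b1 |J2  (closing 0-jn rule on J2)
b0 |J1  (GY GY1: same side as bond 1)
b5 |R1  (J1 effort already set via bond 0)

dp_I1/dt = 4*F_Sf1 - 2*p_I1/3 - 16*p_I2/15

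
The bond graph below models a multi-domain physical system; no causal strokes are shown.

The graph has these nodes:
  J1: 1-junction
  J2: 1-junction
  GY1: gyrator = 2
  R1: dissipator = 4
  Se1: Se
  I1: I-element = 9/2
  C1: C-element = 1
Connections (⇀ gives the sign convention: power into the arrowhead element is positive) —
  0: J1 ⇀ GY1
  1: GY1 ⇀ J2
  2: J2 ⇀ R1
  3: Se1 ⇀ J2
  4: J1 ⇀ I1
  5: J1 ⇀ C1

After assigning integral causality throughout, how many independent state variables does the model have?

β3 stroke at J2  (source Se1 imposes e)
β4 stroke at I1  (I1 outputs flow p/I1)
β0 stroke at J1  (1-jn J1 has f-setter on 4)
β5 stroke at J1  (J1 flow already set via bond 4)
β1 stroke at J2  (GY GY1: same side as bond 0)
β2 stroke at R1  (J2: last free bond brings flow in)

2  (C1, I1 all integral)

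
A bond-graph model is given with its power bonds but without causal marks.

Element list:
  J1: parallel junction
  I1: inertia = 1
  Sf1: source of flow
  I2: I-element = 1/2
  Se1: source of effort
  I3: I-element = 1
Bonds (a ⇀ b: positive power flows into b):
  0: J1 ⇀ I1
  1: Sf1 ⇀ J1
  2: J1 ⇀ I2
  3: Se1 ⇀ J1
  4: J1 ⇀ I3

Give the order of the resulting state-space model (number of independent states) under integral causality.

3  (I1, I2, I3 all integral)

bond 1 →Sf1  (Sf1 fixes flow; stroke at Sf1)
bond 3 →J1  (Se1 fixes effort; stroke away)
bond 0 →I1  (0-jn J1 has e-setter on 3)
bond 2 →I2  (common-e at J1 fixed by 3)
bond 4 →I3  (0-jn J1 has e-setter on 3)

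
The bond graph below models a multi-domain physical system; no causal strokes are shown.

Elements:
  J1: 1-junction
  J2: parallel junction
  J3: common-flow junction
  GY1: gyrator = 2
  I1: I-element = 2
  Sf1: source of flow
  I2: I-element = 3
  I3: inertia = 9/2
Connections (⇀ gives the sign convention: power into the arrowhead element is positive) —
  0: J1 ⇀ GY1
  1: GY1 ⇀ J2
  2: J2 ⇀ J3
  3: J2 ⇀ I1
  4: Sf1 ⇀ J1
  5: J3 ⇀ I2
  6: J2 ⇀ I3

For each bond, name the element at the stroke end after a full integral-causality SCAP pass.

b0 →J1
b1 →J2
b2 →J3
b3 →I1
b4 →Sf1
b5 →I2
b6 →I3

β4 stroke at Sf1  (Sf1 (Sf) sets flow on bond)
β0 stroke at J1  (common-f at J1 fixed by 4)
β1 stroke at J2  (GY1 both-in/both-out from 0)
β2 stroke at J3  (J2: bond 1 brought effort, rest push out)
β3 stroke at I1  (J2: bond 1 brought effort, rest push out)
β6 stroke at I3  (J2: bond 1 brought effort, rest push out)
β5 stroke at I2  (only one flow-in slot at J3)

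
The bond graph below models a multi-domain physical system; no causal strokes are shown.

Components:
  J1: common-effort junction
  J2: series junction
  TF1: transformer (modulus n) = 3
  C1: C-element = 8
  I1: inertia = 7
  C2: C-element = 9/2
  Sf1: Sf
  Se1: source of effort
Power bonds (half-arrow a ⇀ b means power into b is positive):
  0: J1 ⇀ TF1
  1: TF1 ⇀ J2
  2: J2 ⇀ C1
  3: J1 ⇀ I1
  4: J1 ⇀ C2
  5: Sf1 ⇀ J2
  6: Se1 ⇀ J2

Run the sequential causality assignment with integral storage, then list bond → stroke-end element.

β0 stroke→TF1
β1 stroke→J2
β2 stroke→J2
β3 stroke→I1
β4 stroke→J1
β5 stroke→Sf1
β6 stroke→J2

β5 |Sf1  (Sf1 fixes flow; stroke at Sf1)
β6 |J2  (Se1 (Se) sets effort on bond)
β1 |J2  (J2 flow already set via bond 5)
β2 |J2  (1-jn J2 has f-setter on 5)
β0 |TF1  (TF1: transformer flips bond 1)
β3 |I1  (I1: I, integral causality)
β4 |J1  (J1: last free bond brings effort in)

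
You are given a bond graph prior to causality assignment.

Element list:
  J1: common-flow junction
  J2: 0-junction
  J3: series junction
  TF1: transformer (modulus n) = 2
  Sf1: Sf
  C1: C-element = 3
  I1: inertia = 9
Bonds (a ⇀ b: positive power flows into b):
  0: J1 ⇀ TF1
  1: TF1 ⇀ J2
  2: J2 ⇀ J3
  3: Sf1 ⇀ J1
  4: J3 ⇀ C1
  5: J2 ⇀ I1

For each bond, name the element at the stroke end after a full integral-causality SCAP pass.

#0 →J1
#1 →TF1
#2 →J2
#3 →Sf1
#4 →J3
#5 →I1

b3 |Sf1  (Sf1 (Sf) sets flow on bond)
b0 |J1  (1-jn J1 has f-setter on 3)
b1 |TF1  (TF TF1: opposite of bond 0)
b4 |J3  (C1 outputs effort q/C1)
b2 |J2  (only one flow-in slot at J3)
b5 |I1  (0-jn J2 has e-setter on 2)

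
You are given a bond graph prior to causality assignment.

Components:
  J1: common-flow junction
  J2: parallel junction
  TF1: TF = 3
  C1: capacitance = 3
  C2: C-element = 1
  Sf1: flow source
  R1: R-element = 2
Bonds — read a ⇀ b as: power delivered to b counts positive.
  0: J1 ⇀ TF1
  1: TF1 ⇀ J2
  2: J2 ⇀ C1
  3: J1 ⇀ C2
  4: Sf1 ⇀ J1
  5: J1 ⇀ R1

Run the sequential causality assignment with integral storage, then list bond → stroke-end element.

β0 stroke at J1
β1 stroke at TF1
β2 stroke at J2
β3 stroke at J1
β4 stroke at Sf1
β5 stroke at J1

bond 4 stroke→Sf1  (Sf1 fixes flow; stroke at Sf1)
bond 0 stroke→J1  (J1 flow already set via bond 4)
bond 3 stroke→J1  (1-jn J1 has f-setter on 4)
bond 5 stroke→J1  (J1: bond 4 brought flow, rest push out)
bond 1 stroke→TF1  (TF1 one-in-one-out from 0)
bond 2 stroke→J2  (only one effort-in slot at J2)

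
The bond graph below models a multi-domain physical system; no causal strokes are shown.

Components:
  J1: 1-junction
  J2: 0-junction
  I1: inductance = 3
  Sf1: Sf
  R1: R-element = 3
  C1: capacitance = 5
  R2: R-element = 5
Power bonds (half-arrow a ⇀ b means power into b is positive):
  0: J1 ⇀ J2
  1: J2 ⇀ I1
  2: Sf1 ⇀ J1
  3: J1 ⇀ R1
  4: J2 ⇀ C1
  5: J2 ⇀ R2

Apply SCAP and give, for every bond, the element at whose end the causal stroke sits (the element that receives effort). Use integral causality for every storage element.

#2 stroke at Sf1  (Sf1: flow source, stroke at near end)
#0 stroke at J1  (common-f at J1 fixed by 2)
#3 stroke at J1  (common-f at J1 fixed by 2)
#1 stroke at I1  (I1 outputs flow p/I1)
#4 stroke at J2  (C1 integral (e out))
#5 stroke at R2  (J2 effort already set via bond 4)

bond 0 stroke at J1
bond 1 stroke at I1
bond 2 stroke at Sf1
bond 3 stroke at J1
bond 4 stroke at J2
bond 5 stroke at R2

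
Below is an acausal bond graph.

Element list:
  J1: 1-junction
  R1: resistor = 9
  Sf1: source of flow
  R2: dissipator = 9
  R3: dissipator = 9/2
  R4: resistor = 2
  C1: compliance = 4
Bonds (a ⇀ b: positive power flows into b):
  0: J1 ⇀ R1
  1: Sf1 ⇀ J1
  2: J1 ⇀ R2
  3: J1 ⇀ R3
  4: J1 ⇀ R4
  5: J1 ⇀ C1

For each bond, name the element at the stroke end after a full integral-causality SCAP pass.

#1 |Sf1  (Sf1 fixes flow; stroke at Sf1)
#0 |J1  (common-f at J1 fixed by 1)
#2 |J1  (J1: bond 1 brought flow, rest push out)
#3 |J1  (common-f at J1 fixed by 1)
#4 |J1  (J1: bond 1 brought flow, rest push out)
#5 |J1  (1-jn J1 has f-setter on 1)

#0 stroke→J1
#1 stroke→Sf1
#2 stroke→J1
#3 stroke→J1
#4 stroke→J1
#5 stroke→J1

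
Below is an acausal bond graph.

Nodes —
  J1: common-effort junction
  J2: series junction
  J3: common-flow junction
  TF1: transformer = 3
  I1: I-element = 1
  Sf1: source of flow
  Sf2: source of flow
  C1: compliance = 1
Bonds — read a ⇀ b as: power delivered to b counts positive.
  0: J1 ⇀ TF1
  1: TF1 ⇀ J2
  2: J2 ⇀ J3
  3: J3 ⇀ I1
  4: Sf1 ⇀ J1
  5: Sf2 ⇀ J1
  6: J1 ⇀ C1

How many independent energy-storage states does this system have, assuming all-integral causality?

#4 →Sf1  (Sf1: flow source, stroke at near end)
#5 →Sf2  (Sf2 fixes flow; stroke at Sf2)
#3 →I1  (prefer integral on I1)
#2 →J3  (J3: bond 3 brought flow, rest push out)
#1 →J2  (J2: bond 2 brought flow, rest push out)
#0 →TF1  (through TF1, causality passes straight; one stroke at TF1)
#6 →J1  (only one effort-in slot at J1)

2  (C1, I1 all integral)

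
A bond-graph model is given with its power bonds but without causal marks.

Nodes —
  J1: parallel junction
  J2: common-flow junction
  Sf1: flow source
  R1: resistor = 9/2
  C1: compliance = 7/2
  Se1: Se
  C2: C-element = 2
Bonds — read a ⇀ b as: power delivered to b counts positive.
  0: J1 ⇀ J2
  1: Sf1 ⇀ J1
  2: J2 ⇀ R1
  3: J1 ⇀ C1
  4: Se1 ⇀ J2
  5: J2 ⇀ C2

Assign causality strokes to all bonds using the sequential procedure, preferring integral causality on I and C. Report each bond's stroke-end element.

b1 |Sf1  (Sf1 (Sf) sets flow on bond)
b4 |J2  (Se1 (Se) sets effort on bond)
b3 |J1  (prefer integral on C1)
b0 |J2  (J1 effort already set via bond 3)
b5 |J2  (prefer integral on C2)
b2 |R1  (only one flow-in slot at J2)

β0 →J2
β1 →Sf1
β2 →R1
β3 →J1
β4 →J2
β5 →J2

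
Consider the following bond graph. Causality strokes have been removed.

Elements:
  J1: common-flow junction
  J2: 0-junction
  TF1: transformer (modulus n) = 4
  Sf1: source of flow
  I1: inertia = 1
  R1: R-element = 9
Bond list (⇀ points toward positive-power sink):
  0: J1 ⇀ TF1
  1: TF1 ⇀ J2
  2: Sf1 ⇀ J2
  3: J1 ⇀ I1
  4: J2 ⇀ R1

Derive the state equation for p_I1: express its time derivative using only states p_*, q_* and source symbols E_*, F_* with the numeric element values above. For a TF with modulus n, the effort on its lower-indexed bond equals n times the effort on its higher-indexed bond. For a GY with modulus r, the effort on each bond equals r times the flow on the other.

b2 →Sf1  (source Sf1 imposes f)
b3 →I1  (prefer integral on I1)
b0 →J1  (J1 flow already set via bond 3)
b1 →TF1  (through TF1, causality passes straight; one stroke at TF1)
b4 →J2  (closing 0-jn rule on J2)

dp_I1/dt = -36*F_Sf1 - 144*p_I1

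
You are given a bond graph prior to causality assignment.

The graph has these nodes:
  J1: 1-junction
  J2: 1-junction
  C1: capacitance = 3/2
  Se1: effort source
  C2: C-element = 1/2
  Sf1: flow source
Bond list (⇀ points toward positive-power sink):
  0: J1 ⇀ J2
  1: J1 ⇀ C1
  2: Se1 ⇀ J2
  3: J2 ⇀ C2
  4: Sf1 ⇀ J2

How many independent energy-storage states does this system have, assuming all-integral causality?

b2 stroke at J2  (Se1 (Se) sets effort on bond)
b4 stroke at Sf1  (Sf1: flow source, stroke at near end)
b0 stroke at J2  (J2 flow already set via bond 4)
b3 stroke at J2  (J2 flow already set via bond 4)
b1 stroke at J1  (J1 flow already set via bond 0)

2  (C1, C2 all integral)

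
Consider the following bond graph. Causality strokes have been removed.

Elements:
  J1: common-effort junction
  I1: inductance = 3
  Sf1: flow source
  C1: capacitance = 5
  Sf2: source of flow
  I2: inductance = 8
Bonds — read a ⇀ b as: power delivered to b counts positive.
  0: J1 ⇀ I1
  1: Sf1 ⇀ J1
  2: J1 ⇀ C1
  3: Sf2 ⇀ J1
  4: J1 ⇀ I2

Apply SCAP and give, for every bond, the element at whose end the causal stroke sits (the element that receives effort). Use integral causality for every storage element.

b0 |I1
b1 |Sf1
b2 |J1
b3 |Sf2
b4 |I2

#1 stroke at Sf1  (Sf1 (Sf) sets flow on bond)
#3 stroke at Sf2  (Sf2 (Sf) sets flow on bond)
#0 stroke at I1  (I1: I, integral causality)
#2 stroke at J1  (C1 outputs effort q/C1)
#4 stroke at I2  (J1 effort already set via bond 2)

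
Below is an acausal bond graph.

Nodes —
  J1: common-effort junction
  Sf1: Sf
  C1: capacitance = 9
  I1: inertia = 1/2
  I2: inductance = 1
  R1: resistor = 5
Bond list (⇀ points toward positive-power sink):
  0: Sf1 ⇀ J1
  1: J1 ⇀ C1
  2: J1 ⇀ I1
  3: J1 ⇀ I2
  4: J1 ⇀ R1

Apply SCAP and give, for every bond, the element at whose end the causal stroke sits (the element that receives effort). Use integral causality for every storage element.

bond 0 |Sf1  (Sf1 fixes flow; stroke at Sf1)
bond 1 |J1  (C1 integral (e out))
bond 2 |I1  (common-e at J1 fixed by 1)
bond 3 |I2  (common-e at J1 fixed by 1)
bond 4 |R1  (J1: bond 1 brought effort, rest push out)

b0 stroke at Sf1
b1 stroke at J1
b2 stroke at I1
b3 stroke at I2
b4 stroke at R1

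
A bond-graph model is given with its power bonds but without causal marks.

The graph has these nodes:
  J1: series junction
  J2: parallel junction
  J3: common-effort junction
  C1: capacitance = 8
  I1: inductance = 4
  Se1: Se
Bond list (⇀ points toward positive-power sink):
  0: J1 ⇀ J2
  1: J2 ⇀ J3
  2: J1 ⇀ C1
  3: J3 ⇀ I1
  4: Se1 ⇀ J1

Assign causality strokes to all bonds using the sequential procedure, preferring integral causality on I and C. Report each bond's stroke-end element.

b4 stroke→J1  (Se1 fixes effort; stroke away)
b2 stroke→J1  (C1 integral (e out))
b0 stroke→J2  (closing 1-jn rule on J1)
b1 stroke→J3  (common-e at J2 fixed by 0)
b3 stroke→I1  (common-e at J3 fixed by 1)

β0 stroke at J2
β1 stroke at J3
β2 stroke at J1
β3 stroke at I1
β4 stroke at J1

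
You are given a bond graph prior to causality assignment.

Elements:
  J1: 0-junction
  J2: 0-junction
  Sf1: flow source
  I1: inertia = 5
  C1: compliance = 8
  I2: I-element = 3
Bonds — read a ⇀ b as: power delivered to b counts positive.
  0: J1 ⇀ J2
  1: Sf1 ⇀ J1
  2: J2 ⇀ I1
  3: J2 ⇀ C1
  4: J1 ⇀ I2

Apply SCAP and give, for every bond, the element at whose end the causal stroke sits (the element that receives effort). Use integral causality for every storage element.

b0 stroke at J1
b1 stroke at Sf1
b2 stroke at I1
b3 stroke at J2
b4 stroke at I2

β1 |Sf1  (Sf1: flow source, stroke at near end)
β2 |I1  (I1: I, integral causality)
β3 |J2  (C1: C, integral causality)
β0 |J1  (0-jn J2 has e-setter on 3)
β4 |I2  (common-e at J1 fixed by 0)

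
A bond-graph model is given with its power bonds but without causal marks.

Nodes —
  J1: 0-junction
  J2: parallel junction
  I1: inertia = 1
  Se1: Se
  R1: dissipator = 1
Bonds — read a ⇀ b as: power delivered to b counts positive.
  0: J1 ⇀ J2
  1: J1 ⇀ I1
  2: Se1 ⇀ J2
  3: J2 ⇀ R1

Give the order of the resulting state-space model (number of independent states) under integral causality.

bond 2 →J2  (Se1 fixes effort; stroke away)
bond 0 →J1  (J2 effort already set via bond 2)
bond 3 →R1  (0-jn J2 has e-setter on 2)
bond 1 →I1  (common-e at J1 fixed by 0)

1  (I1 all integral)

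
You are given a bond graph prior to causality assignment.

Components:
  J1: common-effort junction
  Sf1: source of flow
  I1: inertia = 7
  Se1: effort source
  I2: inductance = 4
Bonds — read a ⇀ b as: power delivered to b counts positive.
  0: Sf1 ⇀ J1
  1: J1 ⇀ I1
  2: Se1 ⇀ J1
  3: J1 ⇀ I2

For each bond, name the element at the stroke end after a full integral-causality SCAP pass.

b0 →Sf1  (source Sf1 imposes f)
b2 →J1  (source Se1 imposes e)
b1 →I1  (J1: bond 2 brought effort, rest push out)
b3 →I2  (0-jn J1 has e-setter on 2)

bond 0 stroke→Sf1
bond 1 stroke→I1
bond 2 stroke→J1
bond 3 stroke→I2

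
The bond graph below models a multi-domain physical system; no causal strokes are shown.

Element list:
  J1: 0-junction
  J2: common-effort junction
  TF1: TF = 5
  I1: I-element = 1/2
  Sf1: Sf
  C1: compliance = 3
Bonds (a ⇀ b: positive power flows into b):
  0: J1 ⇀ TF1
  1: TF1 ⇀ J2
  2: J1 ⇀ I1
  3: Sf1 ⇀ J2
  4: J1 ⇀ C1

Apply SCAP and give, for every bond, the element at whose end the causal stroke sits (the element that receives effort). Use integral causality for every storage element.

β0 |TF1
β1 |J2
β2 |I1
β3 |Sf1
β4 |J1

β3 |Sf1  (source Sf1 imposes f)
β1 |J2  (J2 needs exactly one e-in)
β0 |TF1  (TF TF1: opposite of bond 1)
β2 |I1  (I1 integral (f out))
β4 |J1  (only one effort-in slot at J1)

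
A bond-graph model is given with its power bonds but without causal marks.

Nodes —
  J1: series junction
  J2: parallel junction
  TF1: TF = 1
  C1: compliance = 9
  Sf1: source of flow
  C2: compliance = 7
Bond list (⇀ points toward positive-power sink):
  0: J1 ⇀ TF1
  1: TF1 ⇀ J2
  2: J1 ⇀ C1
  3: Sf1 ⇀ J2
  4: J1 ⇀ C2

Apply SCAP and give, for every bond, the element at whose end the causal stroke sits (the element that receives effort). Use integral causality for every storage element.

bond 3 |Sf1  (Sf1 fixes flow; stroke at Sf1)
bond 1 |J2  (J2 needs exactly one e-in)
bond 0 |TF1  (TF TF1: opposite of bond 1)
bond 2 |J1  (common-f at J1 fixed by 0)
bond 4 |J1  (1-jn J1 has f-setter on 0)

#0 →TF1
#1 →J2
#2 →J1
#3 →Sf1
#4 →J1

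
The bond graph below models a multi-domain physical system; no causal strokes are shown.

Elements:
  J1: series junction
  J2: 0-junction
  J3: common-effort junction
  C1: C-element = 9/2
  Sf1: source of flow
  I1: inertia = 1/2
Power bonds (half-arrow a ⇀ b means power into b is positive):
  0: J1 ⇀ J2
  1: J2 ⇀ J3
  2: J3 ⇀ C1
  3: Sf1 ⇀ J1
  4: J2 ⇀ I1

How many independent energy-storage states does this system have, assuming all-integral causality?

bond 3 →Sf1  (Sf1 (Sf) sets flow on bond)
bond 0 →J1  (J1: bond 3 brought flow, rest push out)
bond 2 →J3  (C1: C, integral causality)
bond 1 →J2  (J3: bond 2 brought effort, rest push out)
bond 4 →I1  (common-e at J2 fixed by 1)

2  (C1, I1 all integral)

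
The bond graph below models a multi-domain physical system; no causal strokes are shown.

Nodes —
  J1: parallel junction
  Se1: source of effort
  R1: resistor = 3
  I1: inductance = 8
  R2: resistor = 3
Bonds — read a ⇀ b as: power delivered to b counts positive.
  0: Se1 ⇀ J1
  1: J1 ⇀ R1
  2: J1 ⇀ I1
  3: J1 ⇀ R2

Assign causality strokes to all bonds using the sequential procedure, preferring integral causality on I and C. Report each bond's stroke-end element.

#0 |J1  (Se1 fixes effort; stroke away)
#1 |R1  (J1 effort already set via bond 0)
#2 |I1  (common-e at J1 fixed by 0)
#3 |R2  (common-e at J1 fixed by 0)

bond 0 stroke→J1
bond 1 stroke→R1
bond 2 stroke→I1
bond 3 stroke→R2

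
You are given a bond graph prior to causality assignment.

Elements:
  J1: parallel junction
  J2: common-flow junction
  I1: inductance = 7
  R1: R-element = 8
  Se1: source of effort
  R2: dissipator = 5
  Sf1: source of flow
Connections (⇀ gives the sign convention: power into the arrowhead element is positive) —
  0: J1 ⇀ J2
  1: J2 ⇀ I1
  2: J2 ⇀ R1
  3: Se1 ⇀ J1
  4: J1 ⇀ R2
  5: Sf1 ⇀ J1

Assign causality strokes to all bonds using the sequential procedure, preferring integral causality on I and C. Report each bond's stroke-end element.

β3 stroke→J1  (Se1 fixes effort; stroke away)
β5 stroke→Sf1  (Sf1 (Sf) sets flow on bond)
β0 stroke→J2  (0-jn J1 has e-setter on 3)
β4 stroke→R2  (J1 effort already set via bond 3)
β1 stroke→I1  (prefer integral on I1)
β2 stroke→J2  (1-jn J2 has f-setter on 1)

β0 stroke→J2
β1 stroke→I1
β2 stroke→J2
β3 stroke→J1
β4 stroke→R2
β5 stroke→Sf1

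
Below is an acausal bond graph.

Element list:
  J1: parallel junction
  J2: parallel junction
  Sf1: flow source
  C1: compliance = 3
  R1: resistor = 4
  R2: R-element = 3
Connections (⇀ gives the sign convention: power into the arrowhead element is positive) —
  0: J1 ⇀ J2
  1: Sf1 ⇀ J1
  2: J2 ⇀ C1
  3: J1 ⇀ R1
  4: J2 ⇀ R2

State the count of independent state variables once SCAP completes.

β1 stroke→Sf1  (Sf1 (Sf) sets flow on bond)
β2 stroke→J2  (C1 integral (e out))
β0 stroke→J1  (J2: bond 2 brought effort, rest push out)
β4 stroke→R2  (J2 effort already set via bond 2)
β3 stroke→R1  (J1: bond 0 brought effort, rest push out)

1  (C1 all integral)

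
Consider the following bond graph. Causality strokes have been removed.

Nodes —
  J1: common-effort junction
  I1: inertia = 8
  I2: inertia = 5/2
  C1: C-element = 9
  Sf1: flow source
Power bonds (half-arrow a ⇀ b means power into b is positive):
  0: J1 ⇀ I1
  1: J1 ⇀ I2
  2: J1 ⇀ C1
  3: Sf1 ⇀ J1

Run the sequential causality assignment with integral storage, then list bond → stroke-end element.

bond 0 stroke→I1
bond 1 stroke→I2
bond 2 stroke→J1
bond 3 stroke→Sf1

bond 3 |Sf1  (source Sf1 imposes f)
bond 0 |I1  (I1 outputs flow p/I1)
bond 1 |I2  (I2: I, integral causality)
bond 2 |J1  (J1: last free bond brings effort in)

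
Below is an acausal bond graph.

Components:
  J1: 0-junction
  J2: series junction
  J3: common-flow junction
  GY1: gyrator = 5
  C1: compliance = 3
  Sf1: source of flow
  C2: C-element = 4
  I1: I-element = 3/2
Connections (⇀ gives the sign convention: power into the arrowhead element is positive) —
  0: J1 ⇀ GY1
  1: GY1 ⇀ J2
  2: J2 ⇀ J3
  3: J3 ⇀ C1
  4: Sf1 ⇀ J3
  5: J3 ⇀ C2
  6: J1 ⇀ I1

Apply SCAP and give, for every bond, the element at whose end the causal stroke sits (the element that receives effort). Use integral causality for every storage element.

#0 |J1
#1 |J2
#2 |J3
#3 |J3
#4 |Sf1
#5 |J3
#6 |I1

β4 stroke→Sf1  (source Sf1 imposes f)
β2 stroke→J3  (J3: bond 4 brought flow, rest push out)
β3 stroke→J3  (J3: bond 4 brought flow, rest push out)
β5 stroke→J3  (J3 flow already set via bond 4)
β1 stroke→J2  (common-f at J2 fixed by 2)
β0 stroke→J1  (GY GY1: same side as bond 1)
β6 stroke→I1  (common-e at J1 fixed by 0)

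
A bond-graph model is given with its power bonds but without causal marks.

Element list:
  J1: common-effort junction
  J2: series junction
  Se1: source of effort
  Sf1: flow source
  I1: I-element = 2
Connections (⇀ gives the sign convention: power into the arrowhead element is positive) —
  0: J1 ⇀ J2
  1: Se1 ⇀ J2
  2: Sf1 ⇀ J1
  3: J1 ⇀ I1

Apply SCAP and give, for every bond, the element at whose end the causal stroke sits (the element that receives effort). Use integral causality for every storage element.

β1 |J2  (Se1 fixes effort; stroke away)
β2 |Sf1  (Sf1 fixes flow; stroke at Sf1)
β0 |J1  (J2: last free bond brings flow in)
β3 |I1  (J1: bond 0 brought effort, rest push out)

b0 →J1
b1 →J2
b2 →Sf1
b3 →I1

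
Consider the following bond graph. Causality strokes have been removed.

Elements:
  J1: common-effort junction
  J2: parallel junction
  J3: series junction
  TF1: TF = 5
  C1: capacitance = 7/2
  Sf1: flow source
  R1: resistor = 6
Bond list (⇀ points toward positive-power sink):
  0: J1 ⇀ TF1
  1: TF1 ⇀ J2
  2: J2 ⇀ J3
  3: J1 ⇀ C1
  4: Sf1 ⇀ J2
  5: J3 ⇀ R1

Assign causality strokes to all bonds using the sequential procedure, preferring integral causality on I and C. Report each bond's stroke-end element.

bond 4 →Sf1  (Sf1: flow source, stroke at near end)
bond 3 →J1  (C1: C, integral causality)
bond 0 →TF1  (J1: bond 3 brought effort, rest push out)
bond 1 →J2  (TF1: transformer flips bond 0)
bond 2 →J3  (common-e at J2 fixed by 1)
bond 5 →R1  (J3 needs exactly one f-in)

β0 |TF1
β1 |J2
β2 |J3
β3 |J1
β4 |Sf1
β5 |R1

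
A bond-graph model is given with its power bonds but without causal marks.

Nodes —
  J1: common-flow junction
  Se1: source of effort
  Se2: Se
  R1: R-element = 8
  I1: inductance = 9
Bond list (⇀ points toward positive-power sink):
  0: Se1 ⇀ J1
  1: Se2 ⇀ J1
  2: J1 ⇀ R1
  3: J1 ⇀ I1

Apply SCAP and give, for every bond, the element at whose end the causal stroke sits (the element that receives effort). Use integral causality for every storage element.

#0 →J1
#1 →J1
#2 →J1
#3 →I1

b0 stroke→J1  (Se1 (Se) sets effort on bond)
b1 stroke→J1  (source Se2 imposes e)
b3 stroke→I1  (prefer integral on I1)
b2 stroke→J1  (1-jn J1 has f-setter on 3)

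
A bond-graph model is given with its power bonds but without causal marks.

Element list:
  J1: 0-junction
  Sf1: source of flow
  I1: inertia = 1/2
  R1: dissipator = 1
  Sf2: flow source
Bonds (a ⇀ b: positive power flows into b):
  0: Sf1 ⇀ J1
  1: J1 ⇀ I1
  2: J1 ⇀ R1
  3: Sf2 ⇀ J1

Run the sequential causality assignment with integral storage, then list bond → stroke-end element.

#0 →Sf1
#1 →I1
#2 →J1
#3 →Sf2

bond 0 stroke→Sf1  (Sf1: flow source, stroke at near end)
bond 3 stroke→Sf2  (Sf2 (Sf) sets flow on bond)
bond 1 stroke→I1  (I1: I, integral causality)
bond 2 stroke→J1  (closing 0-jn rule on J1)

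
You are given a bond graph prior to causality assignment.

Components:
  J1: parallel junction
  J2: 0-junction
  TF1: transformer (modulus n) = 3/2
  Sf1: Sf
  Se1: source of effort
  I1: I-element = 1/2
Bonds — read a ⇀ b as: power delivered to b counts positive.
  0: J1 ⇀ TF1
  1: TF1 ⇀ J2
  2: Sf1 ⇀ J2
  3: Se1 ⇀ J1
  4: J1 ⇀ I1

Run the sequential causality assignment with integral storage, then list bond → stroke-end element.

β2 stroke at Sf1  (Sf1 (Sf) sets flow on bond)
β3 stroke at J1  (Se1 fixes effort; stroke away)
β0 stroke at TF1  (J1: bond 3 brought effort, rest push out)
β4 stroke at I1  (common-e at J1 fixed by 3)
β1 stroke at J2  (J2: last free bond brings effort in)

bond 0 stroke→TF1
bond 1 stroke→J2
bond 2 stroke→Sf1
bond 3 stroke→J1
bond 4 stroke→I1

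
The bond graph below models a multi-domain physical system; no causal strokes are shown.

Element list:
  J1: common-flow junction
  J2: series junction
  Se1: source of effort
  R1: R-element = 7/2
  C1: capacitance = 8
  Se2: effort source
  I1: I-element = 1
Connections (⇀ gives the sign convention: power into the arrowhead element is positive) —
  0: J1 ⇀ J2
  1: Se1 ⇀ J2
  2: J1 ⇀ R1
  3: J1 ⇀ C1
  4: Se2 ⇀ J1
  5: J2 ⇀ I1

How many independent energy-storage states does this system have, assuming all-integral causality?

b1 |J2  (source Se1 imposes e)
b4 |J1  (Se2 (Se) sets effort on bond)
b3 |J1  (prefer integral on C1)
b5 |I1  (I1: I, integral causality)
b0 |J2  (J2 flow already set via bond 5)
b2 |J1  (common-f at J1 fixed by 0)

2  (C1, I1 all integral)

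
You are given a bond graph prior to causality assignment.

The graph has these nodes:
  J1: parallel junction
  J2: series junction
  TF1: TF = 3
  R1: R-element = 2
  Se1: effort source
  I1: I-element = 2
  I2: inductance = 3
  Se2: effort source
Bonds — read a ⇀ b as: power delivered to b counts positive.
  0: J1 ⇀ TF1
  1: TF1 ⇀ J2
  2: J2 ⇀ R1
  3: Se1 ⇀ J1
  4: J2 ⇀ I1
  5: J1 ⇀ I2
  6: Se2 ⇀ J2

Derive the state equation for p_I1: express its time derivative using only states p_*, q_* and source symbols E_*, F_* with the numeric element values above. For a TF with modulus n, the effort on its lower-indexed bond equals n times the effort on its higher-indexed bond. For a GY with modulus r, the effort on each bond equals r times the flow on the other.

β3 |J1  (Se1 (Se) sets effort on bond)
β6 |J2  (Se2: effort source, stroke at far end)
β0 |TF1  (common-e at J1 fixed by 3)
β5 |I2  (common-e at J1 fixed by 3)
β1 |J2  (TF1 one-in-one-out from 0)
β4 |I1  (prefer integral on I1)
β2 |J2  (1-jn J2 has f-setter on 4)

dp_I1/dt = E_Se1/3 + E_Se2 - p_I1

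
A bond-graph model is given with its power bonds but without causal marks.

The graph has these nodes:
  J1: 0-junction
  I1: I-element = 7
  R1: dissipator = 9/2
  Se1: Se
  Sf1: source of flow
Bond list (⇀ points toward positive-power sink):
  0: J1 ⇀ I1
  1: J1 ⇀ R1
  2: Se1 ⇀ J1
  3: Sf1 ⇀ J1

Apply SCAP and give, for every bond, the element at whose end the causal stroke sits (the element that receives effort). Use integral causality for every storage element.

#0 →I1
#1 →R1
#2 →J1
#3 →Sf1

bond 2 stroke at J1  (source Se1 imposes e)
bond 3 stroke at Sf1  (Sf1: flow source, stroke at near end)
bond 0 stroke at I1  (common-e at J1 fixed by 2)
bond 1 stroke at R1  (J1: bond 2 brought effort, rest push out)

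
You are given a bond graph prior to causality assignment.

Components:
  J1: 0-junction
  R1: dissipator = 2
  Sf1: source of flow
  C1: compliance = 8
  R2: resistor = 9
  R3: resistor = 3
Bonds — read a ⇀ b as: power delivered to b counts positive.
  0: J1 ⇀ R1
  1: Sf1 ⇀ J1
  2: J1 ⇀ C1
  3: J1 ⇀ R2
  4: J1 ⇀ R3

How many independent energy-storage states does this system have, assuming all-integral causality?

1  (C1 all integral)

b1 →Sf1  (source Sf1 imposes f)
b2 →J1  (C1 integral (e out))
b0 →R1  (0-jn J1 has e-setter on 2)
b3 →R2  (J1 effort already set via bond 2)
b4 →R3  (0-jn J1 has e-setter on 2)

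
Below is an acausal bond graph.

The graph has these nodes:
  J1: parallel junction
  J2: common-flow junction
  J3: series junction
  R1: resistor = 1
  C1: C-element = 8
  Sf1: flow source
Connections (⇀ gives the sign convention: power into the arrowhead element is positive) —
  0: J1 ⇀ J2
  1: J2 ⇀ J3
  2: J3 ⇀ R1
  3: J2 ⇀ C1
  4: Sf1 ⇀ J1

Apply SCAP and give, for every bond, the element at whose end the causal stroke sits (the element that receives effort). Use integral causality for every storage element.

b0 stroke→J1
b1 stroke→J2
b2 stroke→J3
b3 stroke→J2
b4 stroke→Sf1

β4 →Sf1  (Sf1: flow source, stroke at near end)
β0 →J1  (closing 0-jn rule on J1)
β1 →J2  (J2: bond 0 brought flow, rest push out)
β3 →J2  (J2: bond 0 brought flow, rest push out)
β2 →J3  (J3 flow already set via bond 1)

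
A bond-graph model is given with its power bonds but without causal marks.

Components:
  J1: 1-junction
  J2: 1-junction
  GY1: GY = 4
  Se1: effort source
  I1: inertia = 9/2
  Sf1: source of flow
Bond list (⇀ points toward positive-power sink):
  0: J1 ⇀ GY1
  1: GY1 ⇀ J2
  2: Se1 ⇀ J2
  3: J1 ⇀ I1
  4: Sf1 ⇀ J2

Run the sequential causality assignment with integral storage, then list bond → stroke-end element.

bond 0 →J1
bond 1 →J2
bond 2 →J2
bond 3 →I1
bond 4 →Sf1

β2 |J2  (Se1: effort source, stroke at far end)
β4 |Sf1  (Sf1 (Sf) sets flow on bond)
β1 |J2  (J2: bond 4 brought flow, rest push out)
β0 |J1  (GY1 both-in/both-out from 1)
β3 |I1  (only one flow-in slot at J1)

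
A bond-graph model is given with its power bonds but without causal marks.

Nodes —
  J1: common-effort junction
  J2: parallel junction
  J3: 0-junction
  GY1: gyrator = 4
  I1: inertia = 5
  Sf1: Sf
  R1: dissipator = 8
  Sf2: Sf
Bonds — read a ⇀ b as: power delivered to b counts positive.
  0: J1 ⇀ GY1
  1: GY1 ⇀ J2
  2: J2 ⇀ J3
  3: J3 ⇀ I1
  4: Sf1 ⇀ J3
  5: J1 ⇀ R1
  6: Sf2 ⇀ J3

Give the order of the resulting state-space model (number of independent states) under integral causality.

1  (I1 all integral)

#4 stroke→Sf1  (source Sf1 imposes f)
#6 stroke→Sf2  (Sf2: flow source, stroke at near end)
#3 stroke→I1  (I1 integral (f out))
#2 stroke→J3  (closing 0-jn rule on J3)
#1 stroke→J2  (J2 needs exactly one e-in)
#0 stroke→J1  (through GY1, causality inverts; strokes same side of GY1)
#5 stroke→R1  (J1 effort already set via bond 0)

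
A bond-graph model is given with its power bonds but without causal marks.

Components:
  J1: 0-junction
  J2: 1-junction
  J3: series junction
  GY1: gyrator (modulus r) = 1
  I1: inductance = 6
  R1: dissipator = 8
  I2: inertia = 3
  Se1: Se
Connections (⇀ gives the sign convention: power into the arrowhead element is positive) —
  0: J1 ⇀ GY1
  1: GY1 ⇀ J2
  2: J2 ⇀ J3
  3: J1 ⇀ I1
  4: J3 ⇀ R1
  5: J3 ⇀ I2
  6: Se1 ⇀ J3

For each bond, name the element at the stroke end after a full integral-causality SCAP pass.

#6 →J3  (Se1 fixes effort; stroke away)
#3 →I1  (I1 integral (f out))
#0 →J1  (only one effort-in slot at J1)
#1 →J2  (GY1: gyrator matches bond 0)
#2 →J3  (closing 1-jn rule on J2)
#5 →I2  (prefer integral on I2)
#4 →J3  (1-jn J3 has f-setter on 5)

#0 stroke at J1
#1 stroke at J2
#2 stroke at J3
#3 stroke at I1
#4 stroke at J3
#5 stroke at I2
#6 stroke at J3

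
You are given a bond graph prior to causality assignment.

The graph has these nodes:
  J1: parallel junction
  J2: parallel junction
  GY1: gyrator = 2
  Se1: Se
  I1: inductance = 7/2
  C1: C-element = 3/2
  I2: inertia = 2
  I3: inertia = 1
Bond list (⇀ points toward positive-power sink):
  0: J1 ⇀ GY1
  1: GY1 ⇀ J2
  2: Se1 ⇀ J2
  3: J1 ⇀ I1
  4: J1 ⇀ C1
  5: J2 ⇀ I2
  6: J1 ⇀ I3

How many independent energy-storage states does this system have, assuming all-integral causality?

β2 →J2  (Se1: effort source, stroke at far end)
β1 →GY1  (common-e at J2 fixed by 2)
β5 →I2  (common-e at J2 fixed by 2)
β0 →GY1  (GY GY1: same side as bond 1)
β3 →I1  (prefer integral on I1)
β4 →J1  (C1 outputs effort q/C1)
β6 →I3  (J1: bond 4 brought effort, rest push out)

4  (C1, I1, I2, I3 all integral)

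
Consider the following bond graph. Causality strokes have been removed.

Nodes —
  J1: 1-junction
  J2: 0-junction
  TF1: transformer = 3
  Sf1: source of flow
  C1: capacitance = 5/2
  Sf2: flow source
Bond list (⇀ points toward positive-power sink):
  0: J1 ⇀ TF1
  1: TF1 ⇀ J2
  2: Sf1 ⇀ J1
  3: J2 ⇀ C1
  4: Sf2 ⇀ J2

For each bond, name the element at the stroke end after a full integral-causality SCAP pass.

#2 stroke at Sf1  (Sf1: flow source, stroke at near end)
#4 stroke at Sf2  (Sf2 (Sf) sets flow on bond)
#0 stroke at J1  (J1 flow already set via bond 2)
#1 stroke at TF1  (TF TF1: opposite of bond 0)
#3 stroke at J2  (J2 needs exactly one e-in)

#0 stroke at J1
#1 stroke at TF1
#2 stroke at Sf1
#3 stroke at J2
#4 stroke at Sf2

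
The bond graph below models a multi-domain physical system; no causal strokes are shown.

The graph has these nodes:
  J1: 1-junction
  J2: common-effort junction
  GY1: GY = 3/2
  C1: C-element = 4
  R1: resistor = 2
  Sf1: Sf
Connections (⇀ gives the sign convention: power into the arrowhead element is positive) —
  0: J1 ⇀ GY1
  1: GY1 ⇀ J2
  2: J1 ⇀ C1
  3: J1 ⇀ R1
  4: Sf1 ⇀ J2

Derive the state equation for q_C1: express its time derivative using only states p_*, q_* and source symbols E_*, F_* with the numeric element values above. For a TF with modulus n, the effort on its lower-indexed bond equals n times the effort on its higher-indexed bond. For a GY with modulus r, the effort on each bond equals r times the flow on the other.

dq_C1/dt = 3*F_Sf1/4 - q_C1/8

b4 |Sf1  (Sf1: flow source, stroke at near end)
b1 |J2  (closing 0-jn rule on J2)
b0 |J1  (GY GY1: same side as bond 1)
b2 |J1  (prefer integral on C1)
b3 |R1  (closing 1-jn rule on J1)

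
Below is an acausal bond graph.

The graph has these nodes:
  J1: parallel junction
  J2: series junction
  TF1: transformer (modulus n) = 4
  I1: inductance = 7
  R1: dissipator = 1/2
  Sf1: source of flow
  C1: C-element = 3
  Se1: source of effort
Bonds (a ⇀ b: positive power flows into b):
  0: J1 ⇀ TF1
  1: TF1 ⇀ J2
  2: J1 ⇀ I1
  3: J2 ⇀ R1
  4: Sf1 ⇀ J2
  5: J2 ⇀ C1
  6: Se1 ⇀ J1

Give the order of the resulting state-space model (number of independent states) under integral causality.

b4 |Sf1  (Sf1 fixes flow; stroke at Sf1)
b6 |J1  (Se1: effort source, stroke at far end)
b0 |TF1  (0-jn J1 has e-setter on 6)
b2 |I1  (J1: bond 6 brought effort, rest push out)
b1 |J2  (J2 flow already set via bond 4)
b3 |J2  (common-f at J2 fixed by 4)
b5 |J2  (J2: bond 4 brought flow, rest push out)

2  (C1, I1 all integral)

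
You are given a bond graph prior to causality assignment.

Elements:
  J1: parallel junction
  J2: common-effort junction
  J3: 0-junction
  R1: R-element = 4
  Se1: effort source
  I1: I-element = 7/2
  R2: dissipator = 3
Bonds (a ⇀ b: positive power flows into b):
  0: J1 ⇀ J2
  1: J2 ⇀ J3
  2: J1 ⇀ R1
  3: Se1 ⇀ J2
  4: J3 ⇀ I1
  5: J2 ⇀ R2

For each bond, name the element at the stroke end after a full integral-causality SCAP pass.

bond 3 stroke→J2  (Se1 fixes effort; stroke away)
bond 0 stroke→J1  (common-e at J2 fixed by 3)
bond 1 stroke→J3  (0-jn J2 has e-setter on 3)
bond 5 stroke→R2  (common-e at J2 fixed by 3)
bond 4 stroke→I1  (J3 effort already set via bond 1)
bond 2 stroke→R1  (0-jn J1 has e-setter on 0)

β0 stroke→J1
β1 stroke→J3
β2 stroke→R1
β3 stroke→J2
β4 stroke→I1
β5 stroke→R2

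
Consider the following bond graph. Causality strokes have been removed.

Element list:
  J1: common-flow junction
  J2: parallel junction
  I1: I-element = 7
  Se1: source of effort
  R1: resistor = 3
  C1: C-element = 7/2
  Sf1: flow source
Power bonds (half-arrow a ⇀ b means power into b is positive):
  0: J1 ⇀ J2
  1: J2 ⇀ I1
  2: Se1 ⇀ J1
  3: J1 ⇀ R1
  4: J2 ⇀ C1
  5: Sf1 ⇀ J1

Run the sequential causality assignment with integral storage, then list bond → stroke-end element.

b0 |J1
b1 |I1
b2 |J1
b3 |J1
b4 |J2
b5 |Sf1

#2 →J1  (Se1 fixes effort; stroke away)
#5 →Sf1  (Sf1: flow source, stroke at near end)
#0 →J1  (J1: bond 5 brought flow, rest push out)
#3 →J1  (common-f at J1 fixed by 5)
#1 →I1  (I1 outputs flow p/I1)
#4 →J2  (J2 needs exactly one e-in)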